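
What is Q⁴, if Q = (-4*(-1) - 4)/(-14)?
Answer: 0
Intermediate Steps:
Q = 0 (Q = (4 - 4)*(-1/14) = 0*(-1/14) = 0)
Q⁴ = 0⁴ = 0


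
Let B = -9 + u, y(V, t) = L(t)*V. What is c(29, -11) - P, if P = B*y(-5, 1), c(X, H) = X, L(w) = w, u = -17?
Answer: -101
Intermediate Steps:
y(V, t) = V*t (y(V, t) = t*V = V*t)
B = -26 (B = -9 - 17 = -26)
P = 130 (P = -(-130) = -26*(-5) = 130)
c(29, -11) - P = 29 - 1*130 = 29 - 130 = -101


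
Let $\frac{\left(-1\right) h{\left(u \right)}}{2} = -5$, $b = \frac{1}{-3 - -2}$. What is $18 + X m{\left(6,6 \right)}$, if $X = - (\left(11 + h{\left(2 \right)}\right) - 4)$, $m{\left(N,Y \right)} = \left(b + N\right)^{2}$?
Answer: $-407$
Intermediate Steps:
$b = -1$ ($b = \frac{1}{-3 + 2} = \frac{1}{-1} = -1$)
$h{\left(u \right)} = 10$ ($h{\left(u \right)} = \left(-2\right) \left(-5\right) = 10$)
$m{\left(N,Y \right)} = \left(-1 + N\right)^{2}$
$X = -17$ ($X = - (\left(11 + 10\right) - 4) = - (21 - 4) = \left(-1\right) 17 = -17$)
$18 + X m{\left(6,6 \right)} = 18 - 17 \left(-1 + 6\right)^{2} = 18 - 17 \cdot 5^{2} = 18 - 425 = -407$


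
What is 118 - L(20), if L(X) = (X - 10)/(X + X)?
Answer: 471/4 ≈ 117.75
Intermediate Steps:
L(X) = (-10 + X)/(2*X) (L(X) = (-10 + X)/((2*X)) = (-10 + X)*(1/(2*X)) = (-10 + X)/(2*X))
118 - L(20) = 118 - (-10 + 20)/(2*20) = 118 - 10/(2*20) = 118 - 1*¼ = 118 - ¼ = 471/4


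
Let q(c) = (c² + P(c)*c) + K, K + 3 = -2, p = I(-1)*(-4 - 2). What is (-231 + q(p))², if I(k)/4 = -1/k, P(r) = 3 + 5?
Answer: 21904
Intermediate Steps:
P(r) = 8
I(k) = -4/k (I(k) = 4*(-1/k) = -4/k)
p = -24 (p = (-4/(-1))*(-4 - 2) = -4*(-1)*(-6) = 4*(-6) = -24)
K = -5 (K = -3 - 2 = -5)
q(c) = -5 + c² + 8*c (q(c) = (c² + 8*c) - 5 = -5 + c² + 8*c)
(-231 + q(p))² = (-231 + (-5 + (-24)² + 8*(-24)))² = (-231 + (-5 + 576 - 192))² = (-231 + 379)² = 148² = 21904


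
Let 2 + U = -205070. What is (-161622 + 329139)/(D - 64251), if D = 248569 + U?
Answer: -18613/2306 ≈ -8.0715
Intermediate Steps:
U = -205072 (U = -2 - 205070 = -205072)
D = 43497 (D = 248569 - 205072 = 43497)
(-161622 + 329139)/(D - 64251) = (-161622 + 329139)/(43497 - 64251) = 167517/(-20754) = 167517*(-1/20754) = -18613/2306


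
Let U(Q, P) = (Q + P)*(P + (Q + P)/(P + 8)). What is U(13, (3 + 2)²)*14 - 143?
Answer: 454397/33 ≈ 13770.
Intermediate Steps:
U(Q, P) = (P + Q)*(P + (P + Q)/(8 + P))
U(13, (3 + 2)²)*14 - 143 = ((((3 + 2)²)³ + 13² + 9*((3 + 2)²)² + 13*((3 + 2)²)² + 10*(3 + 2)²*13)/(8 + (3 + 2)²))*14 - 143 = (((5²)³ + 169 + 9*(5²)² + 13*(5²)² + 10*5²*13)/(8 + 5²))*14 - 143 = ((25³ + 169 + 9*25² + 13*25² + 10*25*13)/(8 + 25))*14 - 143 = ((15625 + 169 + 9*625 + 13*625 + 3250)/33)*14 - 143 = ((15625 + 169 + 5625 + 8125 + 3250)/33)*14 - 143 = ((1/33)*32794)*14 - 143 = (32794/33)*14 - 143 = 459116/33 - 143 = 454397/33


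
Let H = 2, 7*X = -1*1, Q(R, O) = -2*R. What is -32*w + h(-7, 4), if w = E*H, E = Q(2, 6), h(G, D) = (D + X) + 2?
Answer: 1833/7 ≈ 261.86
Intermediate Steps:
X = -1/7 (X = (-1*1)/7 = (1/7)*(-1) = -1/7 ≈ -0.14286)
h(G, D) = 13/7 + D (h(G, D) = (D - 1/7) + 2 = (-1/7 + D) + 2 = 13/7 + D)
E = -4 (E = -2*2 = -4)
w = -8 (w = -4*2 = -8)
-32*w + h(-7, 4) = -32*(-8) + (13/7 + 4) = 256 + 41/7 = 1833/7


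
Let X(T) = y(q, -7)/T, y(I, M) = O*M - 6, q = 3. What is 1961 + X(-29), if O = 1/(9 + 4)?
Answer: 739382/377 ≈ 1961.2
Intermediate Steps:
O = 1/13 ≈ 0.076923
y(I, M) = -6 + M/13 (y(I, M) = M/13 - 6 = -6 + M/13)
X(T) = -85/(13*T) (X(T) = (-6 + (1/13)*(-7))/T = (-6 - 7/13)/T = -85/(13*T))
1961 + X(-29) = 1961 - 85/13/(-29) = 1961 - 85/13*(-1/29) = 1961 + 85/377 = 739382/377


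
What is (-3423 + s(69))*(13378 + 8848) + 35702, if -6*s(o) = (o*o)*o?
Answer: -1292950735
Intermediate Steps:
s(o) = -o**3/6 (s(o) = -o*o*o/6 = -o**2*o/6 = -o**3/6)
(-3423 + s(69))*(13378 + 8848) + 35702 = (-3423 - 1/6*69**3)*(13378 + 8848) + 35702 = (-3423 - 1/6*328509)*22226 + 35702 = (-3423 - 109503/2)*22226 + 35702 = -116349/2*22226 + 35702 = -1292986437 + 35702 = -1292950735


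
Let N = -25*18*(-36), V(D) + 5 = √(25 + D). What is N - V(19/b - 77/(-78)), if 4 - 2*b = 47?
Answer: 16205 - √282396738/3354 ≈ 16200.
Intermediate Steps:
b = -43/2 (b = 2 - ½*47 = 2 - 47/2 = -43/2 ≈ -21.500)
V(D) = -5 + √(25 + D)
N = 16200 (N = -450*(-36) = 16200)
N - V(19/b - 77/(-78)) = 16200 - (-5 + √(25 + (19/(-43/2) - 77/(-78)))) = 16200 - (-5 + √(25 + (19*(-2/43) - 77*(-1/78)))) = 16200 - (-5 + √(25 + (-38/43 + 77/78))) = 16200 - (-5 + √(25 + 347/3354)) = 16200 - (-5 + √(84197/3354)) = 16200 - (-5 + √282396738/3354) = 16200 + (5 - √282396738/3354) = 16205 - √282396738/3354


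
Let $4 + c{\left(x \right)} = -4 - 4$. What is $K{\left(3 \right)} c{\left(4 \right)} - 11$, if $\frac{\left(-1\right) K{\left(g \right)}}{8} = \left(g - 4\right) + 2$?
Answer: $85$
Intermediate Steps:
$c{\left(x \right)} = -12$ ($c{\left(x \right)} = -4 - 8 = -12$)
$K{\left(g \right)} = 16 - 8 g$ ($K{\left(g \right)} = - 8 \left(\left(g - 4\right) + 2\right) = - 8 \left(\left(-4 + g\right) + 2\right) = - 8 \left(-2 + g\right) = 16 - 8 g$)
$K{\left(3 \right)} c{\left(4 \right)} - 11 = \left(16 - 24\right) \left(-12\right) - 11 = \left(-8\right) \left(-12\right) - 11 = 96 - 11 = 85$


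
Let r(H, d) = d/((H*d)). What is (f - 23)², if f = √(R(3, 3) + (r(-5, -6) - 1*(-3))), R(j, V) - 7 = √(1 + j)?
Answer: (115 - √295)²/25 ≈ 382.78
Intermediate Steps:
r(H, d) = 1/H (r(H, d) = d*(1/(H*d)) = 1/H)
R(j, V) = 7 + √(1 + j)
f = √295/5 (f = √((7 + √(1 + 3)) + (1/(-5) - 1*(-3))) = √((7 + √4) + (-⅕ + 3)) = √((7 + 2) + 14/5) = √(9 + 14/5) = √(59/5) = √295/5 ≈ 3.4351)
(f - 23)² = (√295/5 - 23)² = (-23 + √295/5)²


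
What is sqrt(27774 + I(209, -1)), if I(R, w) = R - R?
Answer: 3*sqrt(3086) ≈ 166.66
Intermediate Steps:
I(R, w) = 0
sqrt(27774 + I(209, -1)) = sqrt(27774 + 0) = sqrt(27774) = 3*sqrt(3086)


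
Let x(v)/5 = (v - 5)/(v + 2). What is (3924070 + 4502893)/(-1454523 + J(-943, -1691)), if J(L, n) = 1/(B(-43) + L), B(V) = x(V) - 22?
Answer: -331390319975/57199117016 ≈ -5.7936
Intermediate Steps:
x(v) = 5*(-5 + v)/(2 + v) (x(v) = 5*((v - 5)/(v + 2)) = 5*((-5 + v)/(2 + v)) = 5*(-5 + v)/(2 + v))
B(V) = -22 + 5*(-5 + V)/(2 + V) (B(V) = 5*(-5 + V)/(2 + V) - 22 = -22 + 5*(-5 + V)/(2 + V))
J(L, n) = 1/(-662/41 + L) (J(L, n) = 1/((-69 - 17*(-43))/(2 - 43) + L) = 1/((-69 + 731)/(-41) + L) = 1/(-1/41*662 + L) = 1/(-662/41 + L))
(3924070 + 4502893)/(-1454523 + J(-943, -1691)) = (3924070 + 4502893)/(-1454523 + 41/(-662 + 41*(-943))) = 8426963/(-1454523 + 41/(-662 - 38663)) = 8426963/(-1454523 + 41/(-39325)) = 8426963/(-1454523 + 41*(-1/39325)) = 8426963/(-1454523 - 41/39325) = 8426963/(-57199117016/39325) = 8426963*(-39325/57199117016) = -331390319975/57199117016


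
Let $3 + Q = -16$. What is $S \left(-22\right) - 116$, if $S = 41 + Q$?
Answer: $-600$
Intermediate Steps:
$Q = -19$ ($Q = -3 - 16 = -19$)
$S = 22$ ($S = 41 - 19 = 22$)
$S \left(-22\right) - 116 = 22 \left(-22\right) - 116 = -484 - 116 = -600$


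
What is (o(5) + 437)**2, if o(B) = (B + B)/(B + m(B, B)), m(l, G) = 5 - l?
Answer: 192721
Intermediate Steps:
o(B) = 2*B/5 (o(B) = (B + B)/(B + (5 - B)) = (2*B)/5 = (2*B)*(1/5) = 2*B/5)
(o(5) + 437)**2 = ((2/5)*5 + 437)**2 = (2 + 437)**2 = 439**2 = 192721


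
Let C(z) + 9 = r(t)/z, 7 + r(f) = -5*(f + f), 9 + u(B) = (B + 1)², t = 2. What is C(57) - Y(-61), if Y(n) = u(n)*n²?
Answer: -253880289/19 ≈ -1.3362e+7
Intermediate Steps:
u(B) = -9 + (1 + B)² (u(B) = -9 + (B + 1)² = -9 + (1 + B)²)
r(f) = -7 - 10*f (r(f) = -7 - 5*(f + f) = -7 - 10*f)
C(z) = -9 - 27/z (C(z) = -9 + (-7 - 10*2)/z = -9 + (-7 - 20)/z = -9 - 27/z)
Y(n) = n²*(-9 + (1 + n)²) (Y(n) = (-9 + (1 + n)²)*n² = n²*(-9 + (1 + n)²))
C(57) - Y(-61) = (-9 - 27/57) - (-61)²*(-9 + (1 - 61)²) = (-9 - 27*1/57) - 3721*(-9 + (-60)²) = (-9 - 9/19) - 3721*(-9 + 3600) = -180/19 - 3721*3591 = -180/19 - 1*13362111 = -180/19 - 13362111 = -253880289/19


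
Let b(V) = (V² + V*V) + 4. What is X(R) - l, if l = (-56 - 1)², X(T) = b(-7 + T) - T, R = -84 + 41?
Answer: 1798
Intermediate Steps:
b(V) = 4 + 2*V² (b(V) = (V² + V²) + 4 = 2*V² + 4 = 4 + 2*V²)
R = -43
X(T) = 4 - T + 2*(-7 + T)² (X(T) = (4 + 2*(-7 + T)²) - T = 4 - T + 2*(-7 + T)²)
l = 3249 (l = (-57)² = 3249)
X(R) - l = (4 - 1*(-43) + 2*(-7 - 43)²) - 1*3249 = (4 + 43 + 2*(-50)²) - 3249 = (4 + 43 + 2*2500) - 3249 = (4 + 43 + 5000) - 3249 = 5047 - 3249 = 1798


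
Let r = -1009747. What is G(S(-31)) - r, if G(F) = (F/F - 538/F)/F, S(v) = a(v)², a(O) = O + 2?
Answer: 714174868210/707281 ≈ 1.0097e+6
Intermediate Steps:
a(O) = 2 + O
S(v) = (2 + v)²
G(F) = (1 - 538/F)/F
G(S(-31)) - r = (-538 + (2 - 31)²)/((2 - 31)²)² - 1*(-1009747) = (-538 + (-29)²)/((-29)²)² + 1009747 = (-538 + 841)/841² + 1009747 = (1/707281)*303 + 1009747 = 303/707281 + 1009747 = 714174868210/707281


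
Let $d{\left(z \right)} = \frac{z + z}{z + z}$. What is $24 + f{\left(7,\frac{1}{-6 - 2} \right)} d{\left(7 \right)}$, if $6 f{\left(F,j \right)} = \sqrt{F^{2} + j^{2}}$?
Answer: $24 + \frac{\sqrt{3137}}{48} \approx 25.167$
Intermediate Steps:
$f{\left(F,j \right)} = \frac{\sqrt{F^{2} + j^{2}}}{6}$
$d{\left(z \right)} = 1$ ($d{\left(z \right)} = \frac{2 z}{2 z} = 2 z \frac{1}{2 z} = 1$)
$24 + f{\left(7,\frac{1}{-6 - 2} \right)} d{\left(7 \right)} = 24 + \frac{\sqrt{7^{2} + \left(\frac{1}{-6 - 2}\right)^{2}}}{6} \cdot 1 = 24 + \frac{\sqrt{49 + \left(\frac{1}{-8}\right)^{2}}}{6} \cdot 1 = 24 + \frac{\sqrt{49 + \left(- \frac{1}{8}\right)^{2}}}{6} \cdot 1 = 24 + \frac{\sqrt{49 + \frac{1}{64}}}{6} \cdot 1 = 24 + \frac{\sqrt{\frac{3137}{64}}}{6} \cdot 1 = 24 + \frac{\frac{1}{8} \sqrt{3137}}{6} \cdot 1 = 24 + \frac{\sqrt{3137}}{48} \cdot 1 = 24 + \frac{\sqrt{3137}}{48}$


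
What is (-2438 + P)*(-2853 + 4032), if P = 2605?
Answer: 196893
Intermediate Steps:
(-2438 + P)*(-2853 + 4032) = (-2438 + 2605)*(-2853 + 4032) = 167*1179 = 196893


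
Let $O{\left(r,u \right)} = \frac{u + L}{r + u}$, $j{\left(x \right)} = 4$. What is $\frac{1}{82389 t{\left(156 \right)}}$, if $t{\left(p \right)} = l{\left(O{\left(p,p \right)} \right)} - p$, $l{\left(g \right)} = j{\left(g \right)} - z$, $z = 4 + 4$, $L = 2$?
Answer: $- \frac{1}{13182240} \approx -7.586 \cdot 10^{-8}$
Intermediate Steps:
$O{\left(r,u \right)} = \frac{2 + u}{r + u}$ ($O{\left(r,u \right)} = \frac{u + 2}{r + u} = \frac{2 + u}{r + u}$)
$z = 8$
$l{\left(g \right)} = -4$ ($l{\left(g \right)} = 4 - 8 = -4$)
$t{\left(p \right)} = -4 - p$
$\frac{1}{82389 t{\left(156 \right)}} = \frac{1}{82389 \left(-4 - 156\right)} = \frac{1}{82389 \left(-160\right)} = \frac{1}{82389} \left(- \frac{1}{160}\right) = - \frac{1}{13182240}$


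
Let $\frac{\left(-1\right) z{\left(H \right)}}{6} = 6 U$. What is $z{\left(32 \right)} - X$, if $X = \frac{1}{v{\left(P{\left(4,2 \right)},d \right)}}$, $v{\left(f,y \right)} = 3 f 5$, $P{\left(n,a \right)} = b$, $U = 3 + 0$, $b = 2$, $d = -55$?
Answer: $- \frac{3241}{30} \approx -108.03$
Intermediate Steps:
$U = 3$
$P{\left(n,a \right)} = 2$
$z{\left(H \right)} = -108$ ($z{\left(H \right)} = - 6 \cdot 6 \cdot 3 = \left(-6\right) 18 = -108$)
$v{\left(f,y \right)} = 15 f$
$X = \frac{1}{30}$ ($X = \frac{1}{15 \cdot 2} = \frac{1}{30} \approx 0.033333$)
$z{\left(32 \right)} - X = -108 - \frac{1}{30} = - \frac{3241}{30}$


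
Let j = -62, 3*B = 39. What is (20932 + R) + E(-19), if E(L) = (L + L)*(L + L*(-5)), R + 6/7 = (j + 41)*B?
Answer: 124391/7 ≈ 17770.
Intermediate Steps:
B = 13 (B = (1/3)*39 = 13)
R = -1917/7 (R = -6/7 + (-62 + 41)*13 = -6/7 - 21*13 = -6/7 - 273 = -1917/7 ≈ -273.86)
E(L) = -8*L**2 (E(L) = (2*L)*(L - 5*L) = (2*L)*(-4*L) = -8*L**2)
(20932 + R) + E(-19) = (20932 - 1917/7) - 8*(-19)**2 = 144607/7 - 8*361 = 144607/7 - 2888 = 124391/7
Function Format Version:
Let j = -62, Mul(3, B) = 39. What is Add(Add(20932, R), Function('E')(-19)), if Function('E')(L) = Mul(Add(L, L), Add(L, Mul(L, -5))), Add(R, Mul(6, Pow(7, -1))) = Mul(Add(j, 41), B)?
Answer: Rational(124391, 7) ≈ 17770.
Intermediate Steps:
B = 13 (B = Mul(Rational(1, 3), 39) = 13)
R = Rational(-1917, 7) (R = Add(Rational(-6, 7), Mul(Add(-62, 41), 13)) = Add(Rational(-6, 7), Mul(-21, 13)) = Add(Rational(-6, 7), -273) = Rational(-1917, 7) ≈ -273.86)
Function('E')(L) = Mul(-8, Pow(L, 2)) (Function('E')(L) = Mul(Mul(2, L), Add(L, Mul(-5, L))) = Mul(Mul(2, L), Mul(-4, L)) = Mul(-8, Pow(L, 2)))
Add(Add(20932, R), Function('E')(-19)) = Add(Add(20932, Rational(-1917, 7)), Mul(-8, Pow(-19, 2))) = Add(Rational(144607, 7), Mul(-8, 361)) = Add(Rational(144607, 7), -2888) = Rational(124391, 7)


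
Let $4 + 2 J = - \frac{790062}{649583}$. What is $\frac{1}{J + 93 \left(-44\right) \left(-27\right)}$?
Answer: $\frac{649583}{71766833975} \approx 9.0513 \cdot 10^{-6}$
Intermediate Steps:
$J = - \frac{1694197}{649583}$ ($J = -2 + \frac{\left(-790062\right) \frac{1}{649583}}{2} = -2 + \frac{1}{2} \left(- \frac{790062}{649583}\right) = -2 - \frac{395031}{649583} = - \frac{1694197}{649583} \approx -2.6081$)
$\frac{1}{J + 93 \left(-44\right) \left(-27\right)} = \frac{1}{- \frac{1694197}{649583} + 93 \left(-44\right) \left(-27\right)} = \frac{1}{- \frac{1694197}{649583} - -110484} = \frac{1}{- \frac{1694197}{649583} + 110484} = \frac{1}{\frac{71766833975}{649583}} = \frac{649583}{71766833975}$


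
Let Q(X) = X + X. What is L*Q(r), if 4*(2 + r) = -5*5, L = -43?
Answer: 1419/2 ≈ 709.50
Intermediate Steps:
r = -33/4 (r = -2 + (-5*5)/4 = -2 + (¼)*(-25) = -2 - 25/4 = -33/4 ≈ -8.2500)
Q(X) = 2*X
L*Q(r) = -86*(-33)/4 = -43*(-33/2) = 1419/2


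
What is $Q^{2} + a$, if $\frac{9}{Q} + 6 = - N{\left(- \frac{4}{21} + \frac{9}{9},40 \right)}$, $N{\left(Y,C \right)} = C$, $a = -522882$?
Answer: $- \frac{1106418231}{2116} \approx -5.2288 \cdot 10^{5}$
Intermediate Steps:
$Q = - \frac{9}{46}$ ($Q = \frac{9}{-6 - 40} = \frac{9}{-46} = 9 \left(- \frac{1}{46}\right) = - \frac{9}{46} \approx -0.19565$)
$Q^{2} + a = \left(- \frac{9}{46}\right)^{2} - 522882 = \frac{81}{2116} - 522882 = - \frac{1106418231}{2116}$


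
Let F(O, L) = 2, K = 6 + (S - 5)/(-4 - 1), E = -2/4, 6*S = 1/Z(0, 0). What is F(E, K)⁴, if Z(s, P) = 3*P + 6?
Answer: 16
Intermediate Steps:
Z(s, P) = 6 + 3*P
S = 1/36 (S = 1/(6*(6 + 3*0)) = 1/(6*(6 + 0)) = (⅙)/6 = (⅙)*(⅙) = 1/36 ≈ 0.027778)
E = -½ (E = -2*¼ = -½ ≈ -0.50000)
K = 1259/180 (K = 6 + (1/36 - 5)/(-4 - 1) = 6 - 179/36/(-5) = 6 - 179/36*(-⅕) = 6 + 179/180 = 1259/180 ≈ 6.9944)
F(E, K)⁴ = 2⁴ = 16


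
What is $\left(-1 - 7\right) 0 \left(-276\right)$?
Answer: $0$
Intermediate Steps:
$\left(-1 - 7\right) 0 \left(-276\right) = \left(-8\right) 0 \left(-276\right) = 0 \left(-276\right) = 0$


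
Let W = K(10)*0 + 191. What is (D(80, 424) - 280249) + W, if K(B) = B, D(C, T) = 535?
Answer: -279523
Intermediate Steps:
W = 191 (W = 10*0 + 191 = 0 + 191 = 191)
(D(80, 424) - 280249) + W = (535 - 280249) + 191 = -279714 + 191 = -279523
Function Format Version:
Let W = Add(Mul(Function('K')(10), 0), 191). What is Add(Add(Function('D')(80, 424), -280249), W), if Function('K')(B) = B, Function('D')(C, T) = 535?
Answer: -279523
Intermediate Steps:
W = 191 (W = Add(Mul(10, 0), 191) = Add(0, 191) = 191)
Add(Add(Function('D')(80, 424), -280249), W) = Add(Add(535, -280249), 191) = Add(-279714, 191) = -279523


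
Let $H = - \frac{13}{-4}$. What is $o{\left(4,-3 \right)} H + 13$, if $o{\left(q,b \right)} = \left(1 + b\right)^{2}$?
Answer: $26$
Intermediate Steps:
$H = \frac{13}{4}$ ($H = \left(-13\right) \left(- \frac{1}{4}\right) = \frac{13}{4} \approx 3.25$)
$o{\left(4,-3 \right)} H + 13 = \left(1 - 3\right)^{2} \cdot \frac{13}{4} + 13 = \left(-2\right)^{2} \cdot \frac{13}{4} + 13 = 4 \cdot \frac{13}{4} + 13 = 13 + 13 = 26$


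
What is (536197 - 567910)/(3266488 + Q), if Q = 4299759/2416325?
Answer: -76628914725/7892900916359 ≈ -0.0097086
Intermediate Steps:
Q = 4299759/2416325 (Q = 4299759*(1/2416325) = 4299759/2416325 ≈ 1.7795)
(536197 - 567910)/(3266488 + Q) = (536197 - 567910)/(3266488 + 4299759/2416325) = -31713/7892900916359/2416325 = -31713*2416325/7892900916359 = -76628914725/7892900916359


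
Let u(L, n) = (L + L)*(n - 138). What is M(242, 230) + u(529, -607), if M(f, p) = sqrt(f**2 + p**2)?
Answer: -788210 + 2*sqrt(27866) ≈ -7.8788e+5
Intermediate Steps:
u(L, n) = 2*L*(-138 + n) (u(L, n) = (2*L)*(-138 + n) = 2*L*(-138 + n))
M(242, 230) + u(529, -607) = sqrt(242**2 + 230**2) + 2*529*(-138 - 607) = sqrt(58564 + 52900) + 2*529*(-745) = sqrt(111464) - 788210 = 2*sqrt(27866) - 788210 = -788210 + 2*sqrt(27866)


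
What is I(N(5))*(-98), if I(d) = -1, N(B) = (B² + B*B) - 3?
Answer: 98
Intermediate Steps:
N(B) = -3 + 2*B² (N(B) = (B² + B²) - 3 = 2*B² - 3 = -3 + 2*B²)
I(N(5))*(-98) = -1*(-98) = 98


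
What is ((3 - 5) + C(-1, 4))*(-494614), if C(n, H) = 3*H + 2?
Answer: -5935368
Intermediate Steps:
C(n, H) = 2 + 3*H
((3 - 5) + C(-1, 4))*(-494614) = ((3 - 5) + (2 + 3*4))*(-494614) = (-2 + (2 + 12))*(-494614) = (-2 + 14)*(-494614) = 12*(-494614) = -5935368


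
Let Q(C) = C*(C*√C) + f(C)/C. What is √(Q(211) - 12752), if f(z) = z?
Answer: √(-12751 + 44521*√211) ≈ 796.21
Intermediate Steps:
Q(C) = 1 + C^(5/2) (Q(C) = C*(C*√C) + C/C = C*C^(3/2) + 1 = C^(5/2) + 1 = 1 + C^(5/2))
√(Q(211) - 12752) = √((1 + 211^(5/2)) - 12752) = √((1 + 44521*√211) - 12752) = √(-12751 + 44521*√211)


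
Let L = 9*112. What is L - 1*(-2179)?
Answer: 3187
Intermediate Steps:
L = 1008
L - 1*(-2179) = 1008 - 1*(-2179) = 1008 + 2179 = 3187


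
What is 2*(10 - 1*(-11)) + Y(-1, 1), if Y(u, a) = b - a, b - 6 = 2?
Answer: 49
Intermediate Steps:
b = 8 (b = 6 + 2 = 8)
Y(u, a) = 8 - a
2*(10 - 1*(-11)) + Y(-1, 1) = 2*(10 - 1*(-11)) + (8 - 1*1) = 2*(10 + 11) + (8 - 1) = 2*21 + 7 = 42 + 7 = 49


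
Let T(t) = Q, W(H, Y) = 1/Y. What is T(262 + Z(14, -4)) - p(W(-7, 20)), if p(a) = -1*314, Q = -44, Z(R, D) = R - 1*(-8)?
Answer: 270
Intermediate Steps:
Z(R, D) = 8 + R (Z(R, D) = R + 8 = 8 + R)
T(t) = -44
p(a) = -314
T(262 + Z(14, -4)) - p(W(-7, 20)) = -44 - 1*(-314) = -44 + 314 = 270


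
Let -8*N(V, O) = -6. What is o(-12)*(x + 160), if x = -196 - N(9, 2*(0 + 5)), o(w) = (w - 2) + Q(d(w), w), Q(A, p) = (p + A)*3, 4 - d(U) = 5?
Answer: 7791/4 ≈ 1947.8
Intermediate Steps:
d(U) = -1 (d(U) = 4 - 1*5 = 4 - 5 = -1)
Q(A, p) = 3*A + 3*p (Q(A, p) = (A + p)*3 = 3*A + 3*p)
N(V, O) = 3/4 (N(V, O) = -1/8*(-6) = 3/4)
o(w) = -5 + 4*w (o(w) = (w - 2) + (3*(-1) + 3*w) = (-2 + w) + (-3 + 3*w) = -5 + 4*w)
x = -787/4 (x = -196 - 1*3/4 = -196 - 3/4 = -787/4 ≈ -196.75)
o(-12)*(x + 160) = (-5 + 4*(-12))*(-787/4 + 160) = (-5 - 48)*(-147/4) = -53*(-147/4) = 7791/4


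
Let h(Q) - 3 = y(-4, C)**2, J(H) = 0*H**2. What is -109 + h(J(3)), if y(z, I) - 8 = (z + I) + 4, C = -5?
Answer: -97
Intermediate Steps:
J(H) = 0
y(z, I) = 12 + I + z (y(z, I) = 8 + ((z + I) + 4) = 8 + ((I + z) + 4) = 8 + (4 + I + z) = 12 + I + z)
h(Q) = 12 (h(Q) = 3 + (12 - 5 - 4)**2 = 3 + 3**2 = 3 + 9 = 12)
-109 + h(J(3)) = -109 + 12 = -97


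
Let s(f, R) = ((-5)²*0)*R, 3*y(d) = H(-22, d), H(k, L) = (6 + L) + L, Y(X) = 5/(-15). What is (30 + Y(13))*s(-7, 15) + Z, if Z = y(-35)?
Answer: -64/3 ≈ -21.333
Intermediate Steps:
Y(X) = -⅓ (Y(X) = 5*(-1/15) = -⅓)
H(k, L) = 6 + 2*L
y(d) = 2 + 2*d/3 (y(d) = (6 + 2*d)/3 = 2 + 2*d/3)
s(f, R) = 0 (s(f, R) = (25*0)*R = 0*R = 0)
Z = -64/3 (Z = 2 + (⅔)*(-35) = 2 - 70/3 = -64/3 ≈ -21.333)
(30 + Y(13))*s(-7, 15) + Z = (30 - ⅓)*0 - 64/3 = (89/3)*0 - 64/3 = 0 - 64/3 = -64/3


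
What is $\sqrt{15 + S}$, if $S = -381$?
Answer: $i \sqrt{366} \approx 19.131 i$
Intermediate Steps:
$\sqrt{15 + S} = \sqrt{15 - 381} = \sqrt{-366} = i \sqrt{366}$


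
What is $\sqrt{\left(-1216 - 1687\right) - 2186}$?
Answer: $i \sqrt{5089} \approx 71.337 i$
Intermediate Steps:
$\sqrt{\left(-1216 - 1687\right) - 2186} = \sqrt{-2903 - 2186} = \sqrt{-5089} = i \sqrt{5089}$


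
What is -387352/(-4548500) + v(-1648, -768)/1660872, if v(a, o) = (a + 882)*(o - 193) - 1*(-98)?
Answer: 41583926614/78692461375 ≈ 0.52844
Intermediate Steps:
v(a, o) = 98 + (-193 + o)*(882 + a) (v(a, o) = (882 + a)*(-193 + o) + 98 = (-193 + o)*(882 + a) + 98 = 98 + (-193 + o)*(882 + a))
-387352/(-4548500) + v(-1648, -768)/1660872 = -387352/(-4548500) + (-170128 - 193*(-1648) + 882*(-768) - 1648*(-768))/1660872 = -387352*(-1/4548500) + (-170128 + 318064 - 677376 + 1265664)*(1/1660872) = 96838/1137125 + 736224*(1/1660872) = 96838/1137125 + 30676/69203 = 41583926614/78692461375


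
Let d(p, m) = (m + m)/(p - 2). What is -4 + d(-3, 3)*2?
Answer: -32/5 ≈ -6.4000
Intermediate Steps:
d(p, m) = 2*m/(-2 + p) (d(p, m) = (2*m)/(-2 + p) = 2*m/(-2 + p))
-4 + d(-3, 3)*2 = -4 + (2*3/(-2 - 3))*2 = -4 + (2*3/(-5))*2 = -4 + (2*3*(-⅕))*2 = -4 - 6/5*2 = -4 - 12/5 = -32/5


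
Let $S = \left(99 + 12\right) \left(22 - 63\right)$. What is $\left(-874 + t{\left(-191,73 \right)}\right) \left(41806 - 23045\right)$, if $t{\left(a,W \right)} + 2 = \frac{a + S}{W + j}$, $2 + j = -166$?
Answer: $- \frac{1472325758}{95} \approx -1.5498 \cdot 10^{7}$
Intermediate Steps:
$j = -168$ ($j = -2 - 166 = -168$)
$S = -4551$ ($S = 111 \left(-41\right) = -4551$)
$t{\left(a,W \right)} = -2 + \frac{-4551 + a}{-168 + W}$ ($t{\left(a,W \right)} = -2 + \frac{a - 4551}{W - 168} = -2 + \frac{-4551 + a}{-168 + W}$)
$\left(-874 + t{\left(-191,73 \right)}\right) \left(41806 - 23045\right) = \left(-874 + \frac{-4215 - 191 - 146}{-168 + 73}\right) \left(41806 - 23045\right) = \left(-874 + \frac{-4215 - 191 - 146}{-95}\right) 18761 = \left(-874 - - \frac{4552}{95}\right) 18761 = \left(-874 + \frac{4552}{95}\right) 18761 = \left(- \frac{78478}{95}\right) 18761 = - \frac{1472325758}{95}$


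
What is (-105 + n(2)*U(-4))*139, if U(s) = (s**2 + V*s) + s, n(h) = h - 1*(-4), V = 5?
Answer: -21267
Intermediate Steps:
n(h) = 4 + h (n(h) = h + 4 = 4 + h)
U(s) = s**2 + 6*s (U(s) = (s**2 + 5*s) + s = s**2 + 6*s)
(-105 + n(2)*U(-4))*139 = (-105 + (4 + 2)*(-4*(6 - 4)))*139 = (-105 + 6*(-4*2))*139 = (-105 + 6*(-8))*139 = (-105 - 48)*139 = -153*139 = -21267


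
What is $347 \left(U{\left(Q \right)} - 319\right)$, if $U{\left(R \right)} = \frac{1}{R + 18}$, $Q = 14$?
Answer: $- \frac{3541829}{32} \approx -1.1068 \cdot 10^{5}$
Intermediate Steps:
$U{\left(R \right)} = \frac{1}{18 + R}$
$347 \left(U{\left(Q \right)} - 319\right) = 347 \left(\frac{1}{18 + 14} - 319\right) = 347 \left(\frac{1}{32} - 319\right) = 347 \left(- \frac{10207}{32}\right) = - \frac{3541829}{32}$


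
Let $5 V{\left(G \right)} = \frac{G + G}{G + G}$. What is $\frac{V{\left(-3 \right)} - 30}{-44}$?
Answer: $\frac{149}{220} \approx 0.67727$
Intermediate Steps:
$V{\left(G \right)} = \frac{1}{5}$ ($V{\left(G \right)} = \frac{\left(G + G\right) \frac{1}{G + G}}{5} = \frac{2 G \frac{1}{2 G}}{5} = \frac{1}{5} \cdot 1 = \frac{1}{5}$)
$\frac{V{\left(-3 \right)} - 30}{-44} = \frac{\frac{1}{5} - 30}{-44} = \left(- \frac{1}{44}\right) \left(- \frac{149}{5}\right) = \frac{149}{220}$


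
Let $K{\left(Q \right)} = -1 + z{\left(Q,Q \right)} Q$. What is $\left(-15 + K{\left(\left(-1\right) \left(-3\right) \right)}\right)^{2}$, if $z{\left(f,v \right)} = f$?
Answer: $49$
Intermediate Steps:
$K{\left(Q \right)} = -1 + Q^{2}$ ($K{\left(Q \right)} = -1 + Q Q = -1 + Q^{2}$)
$\left(-15 + K{\left(\left(-1\right) \left(-3\right) \right)}\right)^{2} = \left(-15 - \left(1 - \left(\left(-1\right) \left(-3\right)\right)^{2}\right)\right)^{2} = \left(-15 - \left(1 - 3^{2}\right)\right)^{2} = \left(-15 + \left(-1 + 9\right)\right)^{2} = \left(-15 + 8\right)^{2} = \left(-7\right)^{2} = 49$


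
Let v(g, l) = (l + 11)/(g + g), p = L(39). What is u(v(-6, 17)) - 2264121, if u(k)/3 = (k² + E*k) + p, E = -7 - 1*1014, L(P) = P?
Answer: -6770522/3 ≈ -2.2568e+6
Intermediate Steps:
p = 39
E = -1021 (E = -7 - 1014 = -1021)
v(g, l) = (11 + l)/(2*g) (v(g, l) = (11 + l)/((2*g)) = (11 + l)*(1/(2*g)) = (11 + l)/(2*g))
u(k) = 117 - 3063*k + 3*k² (u(k) = 3*((k² - 1021*k) + 39) = 3*(39 + k² - 1021*k) = 117 - 3063*k + 3*k²)
u(v(-6, 17)) - 2264121 = (117 - 3063*(11 + 17)/(2*(-6)) + 3*((½)*(11 + 17)/(-6))²) - 2264121 = (117 - 3063*(-1)*28/(2*6) + 3*((½)*(-⅙)*28)²) - 2264121 = (117 - 3063*(-7/3) + 3*(-7/3)²) - 2264121 = (117 + 7147 + 3*(49/9)) - 2264121 = (117 + 7147 + 49/3) - 2264121 = 21841/3 - 2264121 = -6770522/3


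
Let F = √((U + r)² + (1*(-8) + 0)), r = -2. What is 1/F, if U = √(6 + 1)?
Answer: -I/√(-3 + 4*√7) ≈ -0.36314*I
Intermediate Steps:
U = √7 ≈ 2.6458
F = √(-8 + (-2 + √7)²) (F = √((√7 - 2)² + (1*(-8) + 0)) = √((-2 + √7)² + (-8 + 0)) = √((-2 + √7)² - 8) = √(-8 + (-2 + √7)²) ≈ 2.7537*I)
1/F = 1/(√(-8 + (2 - √7)²)) = (-8 + (2 - √7)²)^(-½)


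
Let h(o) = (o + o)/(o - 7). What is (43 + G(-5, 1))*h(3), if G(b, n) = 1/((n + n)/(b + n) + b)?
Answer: -1413/22 ≈ -64.227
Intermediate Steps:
h(o) = 2*o/(-7 + o) (h(o) = (2*o)/(-7 + o) = 2*o/(-7 + o))
G(b, n) = 1/(b + 2*n/(b + n)) (G(b, n) = 1/((2*n)/(b + n) + b) = 1/(2*n/(b + n) + b) = 1/(b + 2*n/(b + n)))
(43 + G(-5, 1))*h(3) = (43 + (-5 + 1)/((-5)**2 + 2*1 - 5*1))*(2*3/(-7 + 3)) = (43 - 4/(25 + 2 - 5))*(2*3/(-4)) = (43 - 4/22)*(2*3*(-1/4)) = (43 + (1/22)*(-4))*(-3/2) = (43 - 2/11)*(-3/2) = (471/11)*(-3/2) = -1413/22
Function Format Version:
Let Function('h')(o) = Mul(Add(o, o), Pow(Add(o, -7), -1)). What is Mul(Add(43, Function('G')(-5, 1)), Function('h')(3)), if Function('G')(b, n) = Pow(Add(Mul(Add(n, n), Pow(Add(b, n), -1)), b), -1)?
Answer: Rational(-1413, 22) ≈ -64.227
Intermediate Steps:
Function('h')(o) = Mul(2, o, Pow(Add(-7, o), -1)) (Function('h')(o) = Mul(Mul(2, o), Pow(Add(-7, o), -1)) = Mul(2, o, Pow(Add(-7, o), -1)))
Function('G')(b, n) = Pow(Add(b, Mul(2, n, Pow(Add(b, n), -1))), -1) (Function('G')(b, n) = Pow(Add(Mul(Mul(2, n), Pow(Add(b, n), -1)), b), -1) = Pow(Add(Mul(2, n, Pow(Add(b, n), -1)), b), -1) = Pow(Add(b, Mul(2, n, Pow(Add(b, n), -1))), -1))
Mul(Add(43, Function('G')(-5, 1)), Function('h')(3)) = Mul(Add(43, Mul(Pow(Add(Pow(-5, 2), Mul(2, 1), Mul(-5, 1)), -1), Add(-5, 1))), Mul(2, 3, Pow(Add(-7, 3), -1))) = Mul(Add(43, Mul(Pow(Add(25, 2, -5), -1), -4)), Mul(2, 3, Pow(-4, -1))) = Mul(Add(43, Mul(Pow(22, -1), -4)), Mul(2, 3, Rational(-1, 4))) = Mul(Add(43, Mul(Rational(1, 22), -4)), Rational(-3, 2)) = Mul(Add(43, Rational(-2, 11)), Rational(-3, 2)) = Mul(Rational(471, 11), Rational(-3, 2)) = Rational(-1413, 22)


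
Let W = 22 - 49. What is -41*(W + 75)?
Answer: -1968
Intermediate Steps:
W = -27
-41*(W + 75) = -41*(-27 + 75) = -41*48 = -1968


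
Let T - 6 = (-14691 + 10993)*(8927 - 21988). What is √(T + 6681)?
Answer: √48306265 ≈ 6950.3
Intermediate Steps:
T = 48299584 (T = 6 + (-14691 + 10993)*(8927 - 21988) = 6 - 3698*(-13061) = 6 + 48299578 = 48299584)
√(T + 6681) = √(48299584 + 6681) = √48306265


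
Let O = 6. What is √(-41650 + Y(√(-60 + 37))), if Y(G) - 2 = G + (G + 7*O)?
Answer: √(-41606 + 2*I*√23) ≈ 0.024 + 203.98*I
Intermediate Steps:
Y(G) = 44 + 2*G (Y(G) = 2 + (G + (G + 7*6)) = 2 + (G + (G + 42)) = 2 + (G + (42 + G)) = 2 + (42 + 2*G) = 44 + 2*G)
√(-41650 + Y(√(-60 + 37))) = √(-41650 + (44 + 2*√(-60 + 37))) = √(-41650 + (44 + 2*√(-23))) = √(-41650 + (44 + 2*(I*√23))) = √(-41650 + (44 + 2*I*√23)) = √(-41606 + 2*I*√23)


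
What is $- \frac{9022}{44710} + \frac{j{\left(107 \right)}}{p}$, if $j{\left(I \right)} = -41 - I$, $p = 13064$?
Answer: $- \frac{15560061}{73011430} \approx -0.21312$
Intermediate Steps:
$- \frac{9022}{44710} + \frac{j{\left(107 \right)}}{p} = - \frac{9022}{44710} + \frac{-41 - 107}{13064} = \left(-9022\right) \frac{1}{44710} + \left(-41 - 107\right) \frac{1}{13064} = - \frac{4511}{22355} - \frac{37}{3266} = - \frac{15560061}{73011430}$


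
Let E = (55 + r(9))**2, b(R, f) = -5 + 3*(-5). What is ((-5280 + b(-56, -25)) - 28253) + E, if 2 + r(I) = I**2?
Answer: -15597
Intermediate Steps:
r(I) = -2 + I**2
b(R, f) = -20 (b(R, f) = -5 - 15 = -20)
E = 17956 (E = (55 + (-2 + 9**2))**2 = (55 + (-2 + 81))**2 = (55 + 79)**2 = 134**2 = 17956)
((-5280 + b(-56, -25)) - 28253) + E = ((-5280 - 20) - 28253) + 17956 = (-5300 - 28253) + 17956 = -33553 + 17956 = -15597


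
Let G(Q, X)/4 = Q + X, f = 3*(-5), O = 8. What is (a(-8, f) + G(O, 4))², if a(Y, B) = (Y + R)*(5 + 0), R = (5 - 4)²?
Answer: 169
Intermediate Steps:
R = 1 (R = 1² = 1)
f = -15
a(Y, B) = 5 + 5*Y (a(Y, B) = (Y + 1)*(5 + 0) = (1 + Y)*5 = 5 + 5*Y)
G(Q, X) = 4*Q + 4*X (G(Q, X) = 4*(Q + X) = 4*Q + 4*X)
(a(-8, f) + G(O, 4))² = ((5 + 5*(-8)) + (4*8 + 4*4))² = ((5 - 40) + (32 + 16))² = (-35 + 48)² = 13² = 169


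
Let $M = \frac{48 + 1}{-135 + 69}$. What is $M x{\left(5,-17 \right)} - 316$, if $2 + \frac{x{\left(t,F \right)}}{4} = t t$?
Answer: $- \frac{12682}{33} \approx -384.3$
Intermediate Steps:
$x{\left(t,F \right)} = -8 + 4 t^{2}$ ($x{\left(t,F \right)} = -8 + 4 t t = -8 + 4 t^{2}$)
$M = - \frac{49}{66}$ ($M = \frac{49}{-66} = 49 \left(- \frac{1}{66}\right) = - \frac{49}{66} \approx -0.74242$)
$M x{\left(5,-17 \right)} - 316 = - \frac{49 \left(-8 + 4 \cdot 5^{2}\right)}{66} - 316 = - \frac{49 \left(-8 + 4 \cdot 25\right)}{66} - 316 = - \frac{49 \left(-8 + 100\right)}{66} - 316 = \left(- \frac{49}{66}\right) 92 - 316 = - \frac{2254}{33} - 316 = - \frac{12682}{33}$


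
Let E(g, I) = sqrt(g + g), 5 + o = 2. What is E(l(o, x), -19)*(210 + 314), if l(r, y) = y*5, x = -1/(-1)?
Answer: 524*sqrt(10) ≈ 1657.0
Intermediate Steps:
o = -3 (o = -5 + 2 = -3)
x = 1 (x = -1*(-1) = 1)
l(r, y) = 5*y
E(g, I) = sqrt(2)*sqrt(g) (E(g, I) = sqrt(2*g) = sqrt(2)*sqrt(g))
E(l(o, x), -19)*(210 + 314) = (sqrt(2)*sqrt(5*1))*(210 + 314) = (sqrt(2)*sqrt(5))*524 = sqrt(10)*524 = 524*sqrt(10)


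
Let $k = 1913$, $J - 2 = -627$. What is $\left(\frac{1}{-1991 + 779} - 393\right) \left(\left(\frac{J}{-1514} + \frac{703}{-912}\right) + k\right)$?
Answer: $- \frac{33102964073603}{44039232} \approx -7.5167 \cdot 10^{5}$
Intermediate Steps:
$J = -625$ ($J = 2 - 627 = -625$)
$\left(\frac{1}{-1991 + 779} - 393\right) \left(\left(\frac{J}{-1514} + \frac{703}{-912}\right) + k\right) = \left(\frac{1}{-1991 + 779} - 393\right) \left(\left(- \frac{625}{-1514} + \frac{703}{-912}\right) + 1913\right) = \left(\frac{1}{-1212} - 393\right) \left(\left(\left(-625\right) \left(- \frac{1}{1514}\right) + 703 \left(- \frac{1}{912}\right)\right) + 1913\right) = \left(- \frac{1}{1212} - 393\right) \left(\left(\frac{625}{1514} - \frac{37}{48}\right) + 1913\right) = - \frac{476317 \left(- \frac{13009}{36336} + 1913\right)}{1212} = \left(- \frac{476317}{1212}\right) \frac{69497759}{36336} = - \frac{33102964073603}{44039232}$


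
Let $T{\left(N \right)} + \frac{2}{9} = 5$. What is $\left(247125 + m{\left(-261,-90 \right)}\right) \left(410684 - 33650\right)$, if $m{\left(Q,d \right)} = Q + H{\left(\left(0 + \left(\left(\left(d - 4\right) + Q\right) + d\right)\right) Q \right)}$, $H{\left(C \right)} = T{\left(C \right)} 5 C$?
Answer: $1139185231926$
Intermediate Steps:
$T{\left(N \right)} = \frac{43}{9}$ ($T{\left(N \right)} = - \frac{2}{9} + 5 = \frac{43}{9}$)
$H{\left(C \right)} = \frac{215 C}{9}$ ($H{\left(C \right)} = \frac{43}{9} \cdot 5 C = \frac{215 C}{9}$)
$m{\left(Q,d \right)} = Q + \frac{215 Q \left(-4 + Q + 2 d\right)}{9}$ ($m{\left(Q,d \right)} = Q + \frac{215 \left(0 + \left(\left(\left(d - 4\right) + Q\right) + d\right)\right) Q}{9} = Q + \frac{215 \left(0 + \left(\left(\left(-4 + d\right) + Q\right) + d\right)\right) Q}{9} = Q + \frac{215 \left(0 + \left(\left(-4 + Q + d\right) + d\right)\right) Q}{9} = Q + \frac{215 \left(0 + \left(-4 + Q + 2 d\right)\right) Q}{9} = Q + \frac{215 \left(-4 + Q + 2 d\right) Q}{9} = Q + \frac{215 Q \left(-4 + Q + 2 d\right)}{9}$)
$\left(247125 + m{\left(-261,-90 \right)}\right) \left(410684 - 33650\right) = \left(247125 + \frac{1}{9} \left(-261\right) \left(-851 + 215 \left(-261\right) + 430 \left(-90\right)\right)\right) \left(410684 - 33650\right) = \left(247125 + \frac{1}{9} \left(-261\right) \left(-851 - 56115 - 38700\right)\right) 377034 = \left(247125 + \frac{1}{9} \left(-261\right) \left(-95666\right)\right) 377034 = \left(247125 + 2774314\right) 377034 = 3021439 \cdot 377034 = 1139185231926$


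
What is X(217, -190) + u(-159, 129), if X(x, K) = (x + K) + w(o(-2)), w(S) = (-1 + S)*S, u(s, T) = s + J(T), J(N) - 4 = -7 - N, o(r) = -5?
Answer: -234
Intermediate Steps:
J(N) = -3 - N (J(N) = 4 + (-7 - N) = -3 - N)
u(s, T) = -3 + s - T (u(s, T) = s + (-3 - T) = -3 + s - T)
w(S) = S*(-1 + S)
X(x, K) = 30 + K + x (X(x, K) = (x + K) - 5*(-1 - 5) = (K + x) - 5*(-6) = (K + x) + 30 = 30 + K + x)
X(217, -190) + u(-159, 129) = (30 - 190 + 217) + (-3 - 159 - 1*129) = 57 + (-3 - 159 - 129) = 57 - 291 = -234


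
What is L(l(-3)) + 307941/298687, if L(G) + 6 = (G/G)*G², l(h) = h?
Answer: 1204002/298687 ≈ 4.0310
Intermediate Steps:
L(G) = -6 + G² (L(G) = -6 + (G/G)*G² = -6 + 1*G² = -6 + G²)
L(l(-3)) + 307941/298687 = (-6 + (-3)²) + 307941/298687 = (-6 + 9) + 307941*(1/298687) = 3 + 307941/298687 = 1204002/298687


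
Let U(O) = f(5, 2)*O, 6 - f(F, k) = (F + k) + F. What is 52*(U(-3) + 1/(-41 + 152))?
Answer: 103948/111 ≈ 936.47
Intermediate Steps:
f(F, k) = 6 - k - 2*F (f(F, k) = 6 - ((F + k) + F) = 6 - (k + 2*F) = 6 + (-k - 2*F) = 6 - k - 2*F)
U(O) = -6*O (U(O) = (6 - 1*2 - 2*5)*O = (6 - 2 - 10)*O = -6*O)
52*(U(-3) + 1/(-41 + 152)) = 52*(-6*(-3) + 1/(-41 + 152)) = 52*(18 + 1/111) = 52*(1999/111) = 103948/111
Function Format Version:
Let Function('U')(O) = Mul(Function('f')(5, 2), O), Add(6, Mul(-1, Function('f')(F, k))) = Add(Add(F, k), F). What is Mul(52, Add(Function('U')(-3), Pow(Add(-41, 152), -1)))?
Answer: Rational(103948, 111) ≈ 936.47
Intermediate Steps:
Function('f')(F, k) = Add(6, Mul(-1, k), Mul(-2, F)) (Function('f')(F, k) = Add(6, Mul(-1, Add(Add(F, k), F))) = Add(6, Mul(-1, Add(k, Mul(2, F)))) = Add(6, Add(Mul(-1, k), Mul(-2, F))) = Add(6, Mul(-1, k), Mul(-2, F)))
Function('U')(O) = Mul(-6, O) (Function('U')(O) = Mul(Add(6, Mul(-1, 2), Mul(-2, 5)), O) = Mul(Add(6, -2, -10), O) = Mul(-6, O))
Mul(52, Add(Function('U')(-3), Pow(Add(-41, 152), -1))) = Mul(52, Add(Mul(-6, -3), Pow(Add(-41, 152), -1))) = Mul(52, Add(18, Pow(111, -1))) = Mul(52, Add(18, Rational(1, 111))) = Mul(52, Rational(1999, 111)) = Rational(103948, 111)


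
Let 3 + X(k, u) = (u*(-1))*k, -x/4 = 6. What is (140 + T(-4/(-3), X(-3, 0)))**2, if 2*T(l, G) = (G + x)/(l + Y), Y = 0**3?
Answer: 1079521/64 ≈ 16868.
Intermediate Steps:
x = -24 (x = -4*6 = -24)
Y = 0
X(k, u) = -3 - k*u (X(k, u) = -3 + (u*(-1))*k = -3 + (-u)*k = -3 - k*u)
T(l, G) = (-24 + G)/(2*l) (T(l, G) = ((G - 24)/(l + 0))/2 = ((-24 + G)/l)/2 = (-24 + G)/(2*l))
(140 + T(-4/(-3), X(-3, 0)))**2 = (140 + (-24 + (-3 - 1*(-3)*0))/(2*((-4/(-3)))))**2 = (140 + (-24 + (-3 + 0))/(2*((-4*(-1/3)))))**2 = (140 + (-24 - 3)/(2*(4/3)))**2 = (140 + (1/2)*(3/4)*(-27))**2 = (140 - 81/8)**2 = (1039/8)**2 = 1079521/64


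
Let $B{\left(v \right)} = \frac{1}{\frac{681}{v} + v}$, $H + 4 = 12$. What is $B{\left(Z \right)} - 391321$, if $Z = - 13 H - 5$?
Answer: $- \frac{4915774511}{12562} \approx -3.9132 \cdot 10^{5}$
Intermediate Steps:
$H = 8$ ($H = -4 + 12 = 8$)
$Z = -109$ ($Z = \left(-13\right) 8 - 5 = -104 - 5 = -109$)
$B{\left(v \right)} = \frac{1}{v + \frac{681}{v}}$
$B{\left(Z \right)} - 391321 = - \frac{109}{681 + \left(-109\right)^{2}} - 391321 = - \frac{109}{681 + 11881} - 391321 = - \frac{109}{12562} - 391321 = - \frac{4915774511}{12562}$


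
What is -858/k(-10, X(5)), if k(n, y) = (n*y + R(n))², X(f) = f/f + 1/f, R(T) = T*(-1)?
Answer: -429/2 ≈ -214.50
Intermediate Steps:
R(T) = -T
X(f) = 1 + 1/f
k(n, y) = (-n + n*y)² (k(n, y) = (n*y - n)² = (-n + n*y)²)
-858/k(-10, X(5)) = -858*1/(100*(-1 + (1 + 5)/5)²) = -858*1/(100*(-1 + (⅕)*6)²) = -858*1/(100*(-1 + 6/5)²) = -858/(100*(⅕)²) = -858/(100*(1/25)) = -858/4 = -858*¼ = -429/2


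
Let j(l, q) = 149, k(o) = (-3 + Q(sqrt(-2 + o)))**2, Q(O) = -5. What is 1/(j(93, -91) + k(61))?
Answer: 1/213 ≈ 0.0046948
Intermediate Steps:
k(o) = 64 (k(o) = (-3 - 5)**2 = (-8)**2 = 64)
1/(j(93, -91) + k(61)) = 1/(149 + 64) = 1/213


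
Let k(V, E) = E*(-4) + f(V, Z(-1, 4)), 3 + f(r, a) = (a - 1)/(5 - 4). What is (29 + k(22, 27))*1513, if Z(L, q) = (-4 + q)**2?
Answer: -125579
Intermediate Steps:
f(r, a) = -4 + a (f(r, a) = -3 + (a - 1)/(5 - 4) = -3 + (-1 + a)/1 = -3 + (-1 + a)*1 = -3 + (-1 + a) = -4 + a)
k(V, E) = -4 - 4*E (k(V, E) = E*(-4) + (-4 + (-4 + 4)**2) = -4*E + (-4 + 0**2) = -4*E + (-4 + 0) = -4*E - 4 = -4 - 4*E)
(29 + k(22, 27))*1513 = (29 + (-4 - 4*27))*1513 = (29 + (-4 - 108))*1513 = (29 - 112)*1513 = -83*1513 = -125579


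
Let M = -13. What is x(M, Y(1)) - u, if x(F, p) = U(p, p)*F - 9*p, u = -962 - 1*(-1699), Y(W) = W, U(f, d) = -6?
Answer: -668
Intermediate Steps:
u = 737 (u = -962 + 1699 = 737)
x(F, p) = -9*p - 6*F (x(F, p) = -6*F - 9*p = -9*p - 6*F)
x(M, Y(1)) - u = (-9*1 - 6*(-13)) - 1*737 = (-9 + 78) - 737 = 69 - 737 = -668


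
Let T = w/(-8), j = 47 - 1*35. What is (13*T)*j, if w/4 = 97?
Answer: -7566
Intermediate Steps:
w = 388 (w = 4*97 = 388)
j = 12 (j = 47 - 35 = 12)
T = -97/2 (T = 388/(-8) = 388*(-1/8) = -97/2 ≈ -48.500)
(13*T)*j = (13*(-97/2))*12 = -1261/2*12 = -7566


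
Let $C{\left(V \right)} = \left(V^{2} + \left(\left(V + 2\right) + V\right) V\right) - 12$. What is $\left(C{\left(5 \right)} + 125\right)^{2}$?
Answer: $39204$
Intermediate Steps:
$C{\left(V \right)} = -12 + V^{2} + V \left(2 + 2 V\right)$ ($C{\left(V \right)} = \left(V^{2} + \left(\left(2 + V\right) + V\right) V\right) - 12 = \left(V^{2} + \left(2 + 2 V\right) V\right) - 12 = \left(V^{2} + V \left(2 + 2 V\right)\right) - 12 = -12 + V^{2} + V \left(2 + 2 V\right)$)
$\left(C{\left(5 \right)} + 125\right)^{2} = \left(\left(-12 + 2 \cdot 5 + 3 \cdot 5^{2}\right) + 125\right)^{2} = \left(\left(-12 + 10 + 3 \cdot 25\right) + 125\right)^{2} = \left(\left(-12 + 10 + 75\right) + 125\right)^{2} = \left(73 + 125\right)^{2} = 198^{2} = 39204$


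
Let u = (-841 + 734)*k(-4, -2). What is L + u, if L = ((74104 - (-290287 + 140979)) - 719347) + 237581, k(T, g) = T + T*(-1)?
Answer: -258354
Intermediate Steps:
k(T, g) = 0 (k(T, g) = T - T = 0)
L = -258354 (L = ((74104 - 1*(-149308)) - 719347) + 237581 = ((74104 + 149308) - 719347) + 237581 = (223412 - 719347) + 237581 = -495935 + 237581 = -258354)
u = 0 (u = (-841 + 734)*0 = -107*0 = 0)
L + u = -258354 + 0 = -258354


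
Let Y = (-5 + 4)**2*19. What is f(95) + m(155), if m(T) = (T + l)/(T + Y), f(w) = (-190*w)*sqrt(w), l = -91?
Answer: 32/87 - 18050*sqrt(95) ≈ -1.7593e+5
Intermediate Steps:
Y = 19 (Y = (-1)**2*19 = 1*19 = 19)
f(w) = -190*w**(3/2)
m(T) = (-91 + T)/(19 + T) (m(T) = (T - 91)/(T + 19) = (-91 + T)/(19 + T))
f(95) + m(155) = -18050*sqrt(95) + (-91 + 155)/(19 + 155) = -18050*sqrt(95) + 64/174 = -18050*sqrt(95) + (1/174)*64 = -18050*sqrt(95) + 32/87 = 32/87 - 18050*sqrt(95)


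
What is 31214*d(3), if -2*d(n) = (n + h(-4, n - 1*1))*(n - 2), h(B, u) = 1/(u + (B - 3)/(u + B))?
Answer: -546245/11 ≈ -49659.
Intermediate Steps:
h(B, u) = 1/(u + (-3 + B)/(B + u))
d(n) = -(-2 + n)*(n + (-5 + n)/(-3 + (-1 + n)² - 4*n))/2 (d(n) = -(n + (-4 + (n - 1*1))/(-3 - 4 + (n - 1*1)² - 4*(n - 1*1)))*(n - 2)/2 = -(n + (-4 + (n - 1))/(-3 - 4 + (n - 1)² - 4*(n - 1)))*(-2 + n)/2 = -(n + (-4 + (-1 + n))/(-3 - 4 + (-1 + n)² - 4*(-1 + n)))*(-2 + n)/2 = -(n + (-5 + n)/(-3 - 4 + (-1 + n)² + (4 - 4*n)))*(-2 + n)/2 = -(n + (-5 + n)/(-3 + (-1 + n)² - 4*n))*(-2 + n)/2 = -(-2 + n)*(n + (-5 + n)/(-3 + (-1 + n)² - 4*n))/2)
31214*d(3) = 31214*((-10 - 1*3⁴ - 11*3² + 3*3 + 8*3³)/(2*(-2 + 3² - 6*3))) = 31214*((-10 - 1*81 - 11*9 + 9 + 8*27)/(2*(-2 + 9 - 18))) = 31214*((½)*(-10 - 81 - 99 + 9 + 216)/(-11)) = 31214*((½)*(-1/11)*35) = 31214*(-35/22) = -546245/11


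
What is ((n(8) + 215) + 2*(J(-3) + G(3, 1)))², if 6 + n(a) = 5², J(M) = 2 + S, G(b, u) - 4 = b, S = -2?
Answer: 61504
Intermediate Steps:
G(b, u) = 4 + b
J(M) = 0 (J(M) = 2 - 2 = 0)
n(a) = 19 (n(a) = -6 + 5² = -6 + 25 = 19)
((n(8) + 215) + 2*(J(-3) + G(3, 1)))² = ((19 + 215) + 2*(0 + (4 + 3)))² = (234 + 2*(0 + 7))² = (234 + 2*7)² = (234 + 14)² = 248² = 61504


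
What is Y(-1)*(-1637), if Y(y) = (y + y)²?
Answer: -6548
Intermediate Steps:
Y(y) = 4*y² (Y(y) = (2*y)² = 4*y²)
Y(-1)*(-1637) = (4*(-1)²)*(-1637) = (4*1)*(-1637) = 4*(-1637) = -6548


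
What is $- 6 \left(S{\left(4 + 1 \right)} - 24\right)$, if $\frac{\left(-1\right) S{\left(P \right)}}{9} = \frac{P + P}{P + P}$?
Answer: $198$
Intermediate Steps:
$S{\left(P \right)} = -9$ ($S{\left(P \right)} = - 9 \frac{P + P}{P + P} = - 9 \frac{2 P}{2 P} = - 9 \cdot 2 P \frac{1}{2 P} = \left(-9\right) 1 = -9$)
$- 6 \left(S{\left(4 + 1 \right)} - 24\right) = - 6 \left(-9 - 24\right) = \left(-6\right) \left(-33\right) = 198$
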